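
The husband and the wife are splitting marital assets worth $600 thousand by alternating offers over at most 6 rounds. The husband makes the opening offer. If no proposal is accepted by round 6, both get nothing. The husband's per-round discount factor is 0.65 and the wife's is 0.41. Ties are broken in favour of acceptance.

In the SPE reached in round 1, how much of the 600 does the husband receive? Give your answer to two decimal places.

Round 6 (the wife proposes): the husband will accept anything ≥ 0, so the wife offers 0 and keeps 600.
Round 5 (the husband proposes): the wife can get 600 next round, worth 0.41 × 600 = 246 now. The husband offers 246 and keeps 600 − 246 = 354.
Round 4 (the wife proposes): the husband can get 354 next round, worth 0.65 × 354 = 230.1 now. The wife offers 230.1 and keeps 600 − 230.1 = 369.9.
Round 3 (the husband proposes): the wife can get 369.9 next round, worth 0.41 × 369.9 = 151.659 now, so the husband offers 151.659, keeping 448.341.
Round 2 (the wife proposes): the husband can get 448.341 next round, worth 0.65 × 448.341 = 291.42165 now; the wife offers that and keeps 308.57835.
Round 1 (the husband proposes): the wife can get 308.57835 next round, worth 0.41 × 308.57835 = 126.5171235 now. The husband offers 126.5171235 and keeps 600 − 126.5171235 = 473.4828765.

473.48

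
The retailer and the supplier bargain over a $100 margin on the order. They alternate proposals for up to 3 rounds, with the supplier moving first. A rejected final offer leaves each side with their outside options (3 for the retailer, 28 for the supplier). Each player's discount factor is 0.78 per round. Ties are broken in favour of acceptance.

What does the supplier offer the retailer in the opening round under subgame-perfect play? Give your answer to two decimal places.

18.99

Round 3 (the supplier proposes): the retailer gets 3 if talks fail, so the supplier offers 3 and keeps 97.
Round 2 (the retailer proposes): the supplier can get 97 next round, worth 0.78 × 97 = 75.66 now; the retailer offers that and keeps 24.34.
Round 1 (the supplier proposes): the retailer can get 24.34 next round, worth 0.78 × 24.34 = 18.9852 now; the supplier offers that and keeps 81.0148.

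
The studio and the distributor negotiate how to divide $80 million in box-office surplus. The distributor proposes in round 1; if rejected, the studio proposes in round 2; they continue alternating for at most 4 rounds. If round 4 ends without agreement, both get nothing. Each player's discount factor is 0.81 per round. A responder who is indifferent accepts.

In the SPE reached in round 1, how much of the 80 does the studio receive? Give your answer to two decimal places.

Round 4 (the studio proposes): rejection yields 0 for the distributor; the studio offers 0 and keeps 80.
Round 3 (the distributor proposes): the studio can get 80 next round, worth 0.81 × 80 = 64.8 now, so the distributor offers 64.8, keeping 15.2.
Round 2 (the studio proposes): the distributor can get 15.2 next round, worth 0.81 × 15.2 = 12.312 now. The studio offers 12.312 and keeps 80 − 12.312 = 67.688.
Round 1 (the distributor proposes): the studio can get 67.688 next round, worth 0.81 × 67.688 = 54.82728 now; the distributor offers that and keeps 25.17272.

54.83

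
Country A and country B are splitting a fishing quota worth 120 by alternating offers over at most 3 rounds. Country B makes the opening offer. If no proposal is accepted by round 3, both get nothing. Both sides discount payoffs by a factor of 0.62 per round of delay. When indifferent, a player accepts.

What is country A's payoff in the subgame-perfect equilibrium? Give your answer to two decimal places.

Work backward from the last round.
Round 3 (country B proposes): country A will accept anything ≥ 0, so country B offers 0 and keeps 120.
Round 2 (country A proposes): country B can get 120 next round, worth 0.62 × 120 = 74.4 now; country A offers that and keeps 45.6.
Round 1 (country B proposes): country A can get 45.6 next round, worth 0.62 × 45.6 = 28.272 now. Country B offers 28.272 and keeps 120 − 28.272 = 91.728.

28.27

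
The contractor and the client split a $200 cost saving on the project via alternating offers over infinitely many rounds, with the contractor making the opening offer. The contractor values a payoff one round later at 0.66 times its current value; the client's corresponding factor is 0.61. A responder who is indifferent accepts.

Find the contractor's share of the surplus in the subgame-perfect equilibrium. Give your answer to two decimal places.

In a stationary SPE each proposer offers the other exactly their discounted continuation value.
If the contractor keeps x when proposing and the client keeps y when proposing, then x = 200 − 0.61y and y = 200 − 0.66x.
Solving: x = 200(1 − 0.61) / (1 − 0.66·0.61) = 78 / 0.5974 ≈ 130.5658.
The client gets 200 − 130.5658 ≈ 69.4342.

130.57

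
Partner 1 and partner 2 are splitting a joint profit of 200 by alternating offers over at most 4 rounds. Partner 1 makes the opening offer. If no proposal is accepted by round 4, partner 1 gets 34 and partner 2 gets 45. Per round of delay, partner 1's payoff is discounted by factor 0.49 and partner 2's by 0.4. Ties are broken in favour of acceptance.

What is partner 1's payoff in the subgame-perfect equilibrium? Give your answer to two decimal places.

146.19

Round 4 (partner 2 proposes): partner 1 gets 34 if talks fail, so partner 2 offers 34 and keeps 166.
Round 3 (partner 1 proposes): partner 2 can get 166 next round, worth 0.4 × 166 = 66.4 now, so partner 1 offers 66.4, keeping 133.6.
Round 2 (partner 2 proposes): partner 1 can get 133.6 next round, worth 0.49 × 133.6 = 65.464 now; partner 2 offers that and keeps 134.536.
Round 1 (partner 1 proposes): partner 2 can get 134.536 next round, worth 0.4 × 134.536 = 53.8144 now, so partner 1 offers 53.8144, keeping 146.1856.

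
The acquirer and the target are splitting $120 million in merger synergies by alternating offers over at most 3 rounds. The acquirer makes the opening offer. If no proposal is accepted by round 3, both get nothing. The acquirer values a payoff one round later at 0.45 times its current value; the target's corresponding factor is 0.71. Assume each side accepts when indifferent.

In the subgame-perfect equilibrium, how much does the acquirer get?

Round 3 (the acquirer proposes): the target will accept anything ≥ 0, so the acquirer offers 0 and keeps 120.
Round 2 (the target proposes): the acquirer can get 120 next round, worth 0.45 × 120 = 54 now. The target offers 54 and keeps 120 − 54 = 66.
Round 1 (the acquirer proposes): the target can get 66 next round, worth 0.71 × 66 = 46.86 now, so the acquirer offers 46.86, keeping 73.14.

73.14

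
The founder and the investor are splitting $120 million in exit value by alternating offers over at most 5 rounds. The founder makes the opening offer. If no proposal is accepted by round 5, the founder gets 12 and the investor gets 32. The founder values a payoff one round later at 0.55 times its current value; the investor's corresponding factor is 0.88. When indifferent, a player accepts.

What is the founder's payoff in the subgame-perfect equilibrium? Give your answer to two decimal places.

Solve by backward induction from round 5.
Round 5 (the founder proposes): the investor gets 32 if talks fail, so the founder offers 32 and keeps 88.
Round 4 (the investor proposes): the founder can get 88 next round, worth 0.55 × 88 = 48.4 now, so the investor offers 48.4, keeping 71.6.
Round 3 (the founder proposes): the investor can get 71.6 next round, worth 0.88 × 71.6 = 63.008 now, so the founder offers 63.008, keeping 56.992.
Round 2 (the investor proposes): the founder can get 56.992 next round, worth 0.55 × 56.992 = 31.3456 now, so the investor offers 31.3456, keeping 88.6544.
Round 1 (the founder proposes): the investor can get 88.6544 next round, worth 0.88 × 88.6544 = 78.015872 now. The founder offers 78.015872 and keeps 120 − 78.015872 = 41.984128.

41.98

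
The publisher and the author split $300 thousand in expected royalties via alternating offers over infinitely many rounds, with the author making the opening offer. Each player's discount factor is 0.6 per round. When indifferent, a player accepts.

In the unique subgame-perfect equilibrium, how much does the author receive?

187.5

Let x be the author's share when the author proposes and y be the publisher's share when the publisher proposes.
The publisher accepts iff offered ≥ 0.6·y, so x = 300 − 0.6y. Symmetrically y = 300 − 0.6x.
Substituting: x = 300 − 0.6(300 − 0.6x), giving x(1 − 0.6·0.6) = 300(1 − 0.6).
So x = 300 × 0.4 / 0.64 = 187.5, and the publisher receives 300 − x = 112.5.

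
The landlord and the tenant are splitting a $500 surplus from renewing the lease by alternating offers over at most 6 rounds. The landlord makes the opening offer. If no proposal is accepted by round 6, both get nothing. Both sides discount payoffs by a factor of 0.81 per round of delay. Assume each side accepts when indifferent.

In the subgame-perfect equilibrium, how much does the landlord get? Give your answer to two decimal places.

Round 6 (the tenant proposes): the landlord will accept anything ≥ 0, so the tenant offers 0 and keeps 500.
Round 5 (the landlord proposes): the tenant can get 500 next round, worth 0.81 × 500 = 405 now, so the landlord offers 405, keeping 95.
Round 4 (the tenant proposes): the landlord can get 95 next round, worth 0.81 × 95 = 76.95 now, so the tenant offers 76.95, keeping 423.05.
Round 3 (the landlord proposes): the tenant can get 423.05 next round, worth 0.81 × 423.05 = 342.6705 now; the landlord offers that and keeps 157.3295.
Round 2 (the tenant proposes): the landlord can get 157.3295 next round, worth 0.81 × 157.3295 = 127.436895 now. The tenant offers 127.436895 and keeps 500 − 127.436895 = 372.563105.
Round 1 (the landlord proposes): the tenant can get 372.563105 next round, worth 0.81 × 372.563105 = 301.77611505 now. The landlord offers 301.77611505 and keeps 500 − 301.77611505 = 198.22388495.

198.22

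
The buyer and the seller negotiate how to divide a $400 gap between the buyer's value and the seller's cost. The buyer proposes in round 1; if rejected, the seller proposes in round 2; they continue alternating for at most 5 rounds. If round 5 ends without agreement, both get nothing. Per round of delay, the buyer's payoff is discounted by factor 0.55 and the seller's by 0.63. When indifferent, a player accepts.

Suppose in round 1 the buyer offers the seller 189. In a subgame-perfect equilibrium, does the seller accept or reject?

Round 5 (the buyer proposes): rejection yields 0 for the seller; the buyer offers 0 and keeps 400.
Round 4 (the seller proposes): the buyer can get 400 next round, worth 0.55 × 400 = 220 now, so the seller offers 220, keeping 180.
Round 3 (the buyer proposes): the seller can get 180 next round, worth 0.63 × 180 = 113.4 now. The buyer offers 113.4 and keeps 400 − 113.4 = 286.6.
Round 2 (the seller proposes): the buyer can get 286.6 next round, worth 0.55 × 286.6 = 157.63 now. The seller offers 157.63 and keeps 400 − 157.63 = 242.37.
So by rejecting in round 1, the seller gets 242.37 next round, worth 0.63 × 242.37 = 152.6931 now.
Offer 189 ≥ 152.6931, so the seller accepts.

Accept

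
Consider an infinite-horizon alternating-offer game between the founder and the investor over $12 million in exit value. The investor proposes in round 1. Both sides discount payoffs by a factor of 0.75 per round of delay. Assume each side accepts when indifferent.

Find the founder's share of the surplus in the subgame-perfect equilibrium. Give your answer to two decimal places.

5.14

In a stationary SPE each proposer offers the other exactly their discounted continuation value.
If the investor keeps x when proposing and the founder keeps y when proposing, then x = 12 − 0.75y and y = 12 − 0.75x.
Solving: x = 12(1 − 0.75) / (1 − 0.75·0.75) = 3 / 0.4375 ≈ 6.8571.
The founder gets 12 − 6.8571 ≈ 5.1429.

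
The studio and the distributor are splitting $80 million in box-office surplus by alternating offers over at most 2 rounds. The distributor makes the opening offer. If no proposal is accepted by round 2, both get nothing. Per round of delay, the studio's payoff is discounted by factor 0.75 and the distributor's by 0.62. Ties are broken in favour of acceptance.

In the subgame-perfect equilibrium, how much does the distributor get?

Round 2 (the studio proposes): the distributor will accept anything ≥ 0, so the studio offers 0 and keeps 80.
Round 1 (the distributor proposes): the studio can get 80 next round, worth 0.75 × 80 = 60 now, so the distributor offers 60, keeping 20.

20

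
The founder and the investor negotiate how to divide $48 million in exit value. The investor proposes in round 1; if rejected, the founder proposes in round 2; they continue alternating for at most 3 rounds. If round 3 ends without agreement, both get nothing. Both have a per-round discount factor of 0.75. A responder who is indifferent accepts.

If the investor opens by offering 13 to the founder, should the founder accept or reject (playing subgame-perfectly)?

Work out the founder's continuation value if the offer is rejected.
Round 3 (the investor proposes): rejection yields 0 for the founder; the investor offers 0 and keeps 48.
Round 2 (the founder proposes): the investor can get 48 next round, worth 0.75 × 48 = 36 now, so the founder offers 36, keeping 12.
So by rejecting in round 1, the founder gets 12 next round, worth 0.75 × 12 = 9 now.
Offer 13 ≥ 9, so the founder accepts.

Accept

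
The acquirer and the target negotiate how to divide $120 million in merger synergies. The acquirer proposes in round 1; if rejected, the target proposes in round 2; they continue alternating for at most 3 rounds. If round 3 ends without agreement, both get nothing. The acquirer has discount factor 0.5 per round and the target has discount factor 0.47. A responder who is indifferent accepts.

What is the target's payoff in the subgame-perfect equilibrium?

28.2

Round 3 (the acquirer proposes): the target will accept anything ≥ 0, so the acquirer offers 0 and keeps 120.
Round 2 (the target proposes): the acquirer can get 120 next round, worth 0.5 × 120 = 60 now. The target offers 60 and keeps 120 − 60 = 60.
Round 1 (the acquirer proposes): the target can get 60 next round, worth 0.47 × 60 = 28.2 now, so the acquirer offers 28.2, keeping 91.8.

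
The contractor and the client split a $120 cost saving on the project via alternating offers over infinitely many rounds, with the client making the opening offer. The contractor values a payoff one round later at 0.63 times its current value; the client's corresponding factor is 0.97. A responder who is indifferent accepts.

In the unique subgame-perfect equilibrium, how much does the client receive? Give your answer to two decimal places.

114.17

In a stationary SPE each proposer offers the other exactly their discounted continuation value.
If the client keeps x when proposing and the contractor keeps y when proposing, then x = 120 − 0.63y and y = 120 − 0.97x.
Solving: x = 120(1 − 0.63) / (1 − 0.97·0.63) = 44.4 / 0.3889 ≈ 114.1682.
The contractor gets 120 − 114.1682 ≈ 5.8318.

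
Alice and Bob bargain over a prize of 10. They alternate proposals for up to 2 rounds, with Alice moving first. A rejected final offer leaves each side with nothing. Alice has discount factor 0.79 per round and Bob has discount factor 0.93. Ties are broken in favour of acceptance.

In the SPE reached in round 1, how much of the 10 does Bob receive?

Round 2 (Bob proposes): Alice will accept anything ≥ 0, so Bob offers 0 and keeps 10.
Round 1 (Alice proposes): Bob can get 10 next round, worth 0.93 × 10 = 9.3 now. Alice offers 9.3 and keeps 10 − 9.3 = 0.7.

9.3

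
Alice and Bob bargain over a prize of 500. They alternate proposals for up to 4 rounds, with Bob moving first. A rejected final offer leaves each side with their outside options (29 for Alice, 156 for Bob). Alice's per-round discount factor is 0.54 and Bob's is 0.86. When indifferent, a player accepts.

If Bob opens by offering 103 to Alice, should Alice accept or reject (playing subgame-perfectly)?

Work out Alice's continuation value if the offer is rejected.
Round 4 (Alice proposes): Bob gets 156 if talks fail, so Alice offers 156 and keeps 344.
Round 3 (Bob proposes): Alice can get 344 next round, worth 0.54 × 344 = 185.76 now, so Bob offers 185.76, keeping 314.24.
Round 2 (Alice proposes): Bob can get 314.24 next round, worth 0.86 × 314.24 = 270.2464 now, so Alice offers 270.2464, keeping 229.7536.
So by rejecting in round 1, Alice gets 229.7536 next round, worth 0.54 × 229.7536 = 124.066944 now.
Offer 103 < 124.066944, so Alice rejects.

Reject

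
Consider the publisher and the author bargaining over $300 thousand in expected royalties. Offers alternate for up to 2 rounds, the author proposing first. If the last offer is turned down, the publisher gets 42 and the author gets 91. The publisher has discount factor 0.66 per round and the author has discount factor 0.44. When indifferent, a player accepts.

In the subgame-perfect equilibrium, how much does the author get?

Round 2 (the publisher proposes): the author gets 91 if talks fail, so the publisher offers 91 and keeps 209.
Round 1 (the author proposes): the publisher can get 209 next round, worth 0.66 × 209 = 137.94 now. The author offers 137.94 and keeps 300 − 137.94 = 162.06.

162.06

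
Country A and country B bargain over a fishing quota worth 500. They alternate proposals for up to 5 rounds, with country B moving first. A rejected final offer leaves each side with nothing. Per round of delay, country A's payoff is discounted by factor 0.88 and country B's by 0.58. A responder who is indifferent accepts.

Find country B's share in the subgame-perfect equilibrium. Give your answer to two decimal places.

220.88

Round 5 (country B proposes): rejection yields 0 for country A; country B offers 0 and keeps 500.
Round 4 (country A proposes): country B can get 500 next round, worth 0.58 × 500 = 290 now. Country A offers 290 and keeps 500 − 290 = 210.
Round 3 (country B proposes): country A can get 210 next round, worth 0.88 × 210 = 184.8 now; country B offers that and keeps 315.2.
Round 2 (country A proposes): country B can get 315.2 next round, worth 0.58 × 315.2 = 182.816 now; country A offers that and keeps 317.184.
Round 1 (country B proposes): country A can get 317.184 next round, worth 0.88 × 317.184 = 279.12192 now. Country B offers 279.12192 and keeps 500 − 279.12192 = 220.87808.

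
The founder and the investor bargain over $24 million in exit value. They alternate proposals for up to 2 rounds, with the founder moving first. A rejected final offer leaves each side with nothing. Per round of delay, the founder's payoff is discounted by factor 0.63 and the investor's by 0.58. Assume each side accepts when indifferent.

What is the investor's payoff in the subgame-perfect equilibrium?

13.92

Round 2 (the investor proposes): the founder will accept anything ≥ 0, so the investor offers 0 and keeps 24.
Round 1 (the founder proposes): the investor can get 24 next round, worth 0.58 × 24 = 13.92 now; the founder offers that and keeps 10.08.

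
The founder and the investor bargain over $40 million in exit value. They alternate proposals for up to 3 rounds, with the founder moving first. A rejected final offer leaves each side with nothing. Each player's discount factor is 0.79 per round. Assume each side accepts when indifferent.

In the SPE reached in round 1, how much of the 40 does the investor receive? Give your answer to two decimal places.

6.64

By backward induction:
Round 3 (the founder proposes): rejection yields 0 for the investor; the founder offers 0 and keeps 40.
Round 2 (the investor proposes): the founder can get 40 next round, worth 0.79 × 40 = 31.6 now, so the investor offers 31.6, keeping 8.4.
Round 1 (the founder proposes): the investor can get 8.4 next round, worth 0.79 × 8.4 = 6.636 now; the founder offers that and keeps 33.364.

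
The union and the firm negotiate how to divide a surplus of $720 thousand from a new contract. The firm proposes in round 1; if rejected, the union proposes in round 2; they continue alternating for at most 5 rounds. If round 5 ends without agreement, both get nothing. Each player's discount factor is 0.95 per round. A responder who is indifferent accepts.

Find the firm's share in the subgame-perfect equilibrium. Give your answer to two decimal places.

Round 5 (the firm proposes): the union will accept anything ≥ 0, so the firm offers 0 and keeps 720.
Round 4 (the union proposes): the firm can get 720 next round, worth 0.95 × 720 = 684 now. The union offers 684 and keeps 720 − 684 = 36.
Round 3 (the firm proposes): the union can get 36 next round, worth 0.95 × 36 = 34.2 now. The firm offers 34.2 and keeps 720 − 34.2 = 685.8.
Round 2 (the union proposes): the firm can get 685.8 next round, worth 0.95 × 685.8 = 651.51 now. The union offers 651.51 and keeps 720 − 651.51 = 68.49.
Round 1 (the firm proposes): the union can get 68.49 next round, worth 0.95 × 68.49 = 65.0655 now; the firm offers that and keeps 654.9345.

654.93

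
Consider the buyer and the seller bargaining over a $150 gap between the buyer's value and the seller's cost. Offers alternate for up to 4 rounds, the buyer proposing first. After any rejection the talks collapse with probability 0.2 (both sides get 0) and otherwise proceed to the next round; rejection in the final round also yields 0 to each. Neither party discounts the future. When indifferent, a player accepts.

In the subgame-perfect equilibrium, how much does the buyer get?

49.2

Round 4 (the seller proposes): the buyer will accept anything ≥ 0, so the seller offers 0 and keeps 150.
Round 3 (the buyer proposes): rejecting gives the seller an expected 0.8 × 150 = 120. The buyer offers 120 and keeps 150 − 120 = 30.
Round 2 (the seller proposes): rejecting gives the buyer an expected 0.8 × 30 = 24; the seller offers that and keeps 126.
Round 1 (the buyer proposes): rejecting gives the seller an expected 0.8 × 126 = 100.8. The buyer offers 100.8 and keeps 150 − 100.8 = 49.2.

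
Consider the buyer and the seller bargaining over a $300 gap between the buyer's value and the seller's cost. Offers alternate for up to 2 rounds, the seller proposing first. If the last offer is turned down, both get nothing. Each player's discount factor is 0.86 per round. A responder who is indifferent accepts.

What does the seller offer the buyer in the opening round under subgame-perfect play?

Round 2 (the buyer proposes): rejection yields 0 for the seller; the buyer offers 0 and keeps 300.
Round 1 (the seller proposes): the buyer can get 300 next round, worth 0.86 × 300 = 258 now; the seller offers that and keeps 42.

258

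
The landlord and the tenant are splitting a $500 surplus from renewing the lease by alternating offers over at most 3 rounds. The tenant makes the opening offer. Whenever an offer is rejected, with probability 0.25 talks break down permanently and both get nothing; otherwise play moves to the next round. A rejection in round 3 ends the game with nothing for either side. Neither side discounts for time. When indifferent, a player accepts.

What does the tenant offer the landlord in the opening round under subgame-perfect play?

93.75

Round 3 (the tenant proposes): rejection yields 0 for the landlord; the tenant offers 0 and keeps 500.
Round 2 (the landlord proposes): rejecting gives the tenant an expected 0.75 × 500 = 375. The landlord offers 375 and keeps 500 − 375 = 125.
Round 1 (the tenant proposes): rejecting gives the landlord an expected 0.75 × 125 = 93.75. The tenant offers 93.75 and keeps 500 − 93.75 = 406.25.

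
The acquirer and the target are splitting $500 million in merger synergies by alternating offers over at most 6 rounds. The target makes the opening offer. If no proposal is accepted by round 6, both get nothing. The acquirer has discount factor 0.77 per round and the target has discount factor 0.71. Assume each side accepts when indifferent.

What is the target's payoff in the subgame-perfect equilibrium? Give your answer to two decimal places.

212.24

Round 6 (the acquirer proposes): the target will accept anything ≥ 0, so the acquirer offers 0 and keeps 500.
Round 5 (the target proposes): the acquirer can get 500 next round, worth 0.77 × 500 = 385 now, so the target offers 385, keeping 115.
Round 4 (the acquirer proposes): the target can get 115 next round, worth 0.71 × 115 = 81.65 now; the acquirer offers that and keeps 418.35.
Round 3 (the target proposes): the acquirer can get 418.35 next round, worth 0.77 × 418.35 = 322.1295 now; the target offers that and keeps 177.8705.
Round 2 (the acquirer proposes): the target can get 177.8705 next round, worth 0.71 × 177.8705 = 126.288055 now. The acquirer offers 126.288055 and keeps 500 − 126.288055 = 373.711945.
Round 1 (the target proposes): the acquirer can get 373.711945 next round, worth 0.77 × 373.711945 = 287.75819765 now. The target offers 287.75819765 and keeps 500 − 287.75819765 = 212.24180235.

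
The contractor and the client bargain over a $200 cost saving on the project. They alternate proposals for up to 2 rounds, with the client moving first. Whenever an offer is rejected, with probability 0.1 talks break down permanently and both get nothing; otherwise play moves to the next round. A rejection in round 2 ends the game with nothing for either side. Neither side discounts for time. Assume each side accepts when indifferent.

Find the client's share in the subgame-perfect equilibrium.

Round 2 (the contractor proposes): the client will accept anything ≥ 0, so the contractor offers 0 and keeps 200.
Round 1 (the client proposes): rejecting gives the contractor an expected 0.9 × 200 = 180, so the client offers 180, keeping 20.

20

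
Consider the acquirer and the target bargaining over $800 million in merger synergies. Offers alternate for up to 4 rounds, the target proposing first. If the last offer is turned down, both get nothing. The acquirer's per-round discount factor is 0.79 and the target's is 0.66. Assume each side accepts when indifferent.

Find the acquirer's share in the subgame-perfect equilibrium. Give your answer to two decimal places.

Round 4 (the acquirer proposes): rejection yields 0 for the target; the acquirer offers 0 and keeps 800.
Round 3 (the target proposes): the acquirer can get 800 next round, worth 0.79 × 800 = 632 now, so the target offers 632, keeping 168.
Round 2 (the acquirer proposes): the target can get 168 next round, worth 0.66 × 168 = 110.88 now. The acquirer offers 110.88 and keeps 800 − 110.88 = 689.12.
Round 1 (the target proposes): the acquirer can get 689.12 next round, worth 0.79 × 689.12 = 544.4048 now; the target offers that and keeps 255.5952.

544.40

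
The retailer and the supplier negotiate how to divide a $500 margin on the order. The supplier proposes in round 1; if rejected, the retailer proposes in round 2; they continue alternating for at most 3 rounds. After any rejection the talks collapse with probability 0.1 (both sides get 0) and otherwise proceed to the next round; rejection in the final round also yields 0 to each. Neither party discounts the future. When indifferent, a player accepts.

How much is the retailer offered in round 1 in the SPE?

By backward induction:
Round 3 (the supplier proposes): rejection yields 0 for the retailer; the supplier offers 0 and keeps 500.
Round 2 (the retailer proposes): rejecting gives the supplier an expected 0.9 × 500 = 450. The retailer offers 450 and keeps 500 − 450 = 50.
Round 1 (the supplier proposes): rejecting gives the retailer an expected 0.9 × 50 = 45, so the supplier offers 45, keeping 455.

45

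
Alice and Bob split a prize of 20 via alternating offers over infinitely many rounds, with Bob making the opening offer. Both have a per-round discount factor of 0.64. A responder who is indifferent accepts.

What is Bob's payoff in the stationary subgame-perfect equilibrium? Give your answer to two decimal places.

When Bob proposes, Alice accepts any offer worth at least 0.64 times what Alice would get by proposing next round; and vice versa.
This gives x = 20 − 0.64y and y = 20 − 0.64x, where x and y are each side's share when it proposes.
Hence (1 − 0.64·0.64)x = 20(1 − 0.64), i.e. 0.5904·x = 7.2.
x ≈ 12.1951; Alice's share is 20 − x ≈ 7.8049.

12.20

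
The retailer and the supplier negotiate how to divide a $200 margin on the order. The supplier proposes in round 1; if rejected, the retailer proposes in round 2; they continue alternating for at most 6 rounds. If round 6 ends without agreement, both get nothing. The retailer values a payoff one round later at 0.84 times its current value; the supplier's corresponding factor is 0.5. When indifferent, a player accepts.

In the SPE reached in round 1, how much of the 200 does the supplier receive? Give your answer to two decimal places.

Round 6 (the retailer proposes): the supplier will accept anything ≥ 0, so the retailer offers 0 and keeps 200.
Round 5 (the supplier proposes): the retailer can get 200 next round, worth 0.84 × 200 = 168 now. The supplier offers 168 and keeps 200 − 168 = 32.
Round 4 (the retailer proposes): the supplier can get 32 next round, worth 0.5 × 32 = 16 now. The retailer offers 16 and keeps 200 − 16 = 184.
Round 3 (the supplier proposes): the retailer can get 184 next round, worth 0.84 × 184 = 154.56 now; the supplier offers that and keeps 45.44.
Round 2 (the retailer proposes): the supplier can get 45.44 next round, worth 0.5 × 45.44 = 22.72 now, so the retailer offers 22.72, keeping 177.28.
Round 1 (the supplier proposes): the retailer can get 177.28 next round, worth 0.84 × 177.28 = 148.9152 now. The supplier offers 148.9152 and keeps 200 − 148.9152 = 51.0848.

51.08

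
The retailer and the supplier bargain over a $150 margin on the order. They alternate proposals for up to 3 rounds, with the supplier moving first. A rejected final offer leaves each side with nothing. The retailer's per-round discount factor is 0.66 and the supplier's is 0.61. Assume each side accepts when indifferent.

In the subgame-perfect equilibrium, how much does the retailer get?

Round 3 (the supplier proposes): the retailer will accept anything ≥ 0, so the supplier offers 0 and keeps 150.
Round 2 (the retailer proposes): the supplier can get 150 next round, worth 0.61 × 150 = 91.5 now; the retailer offers that and keeps 58.5.
Round 1 (the supplier proposes): the retailer can get 58.5 next round, worth 0.66 × 58.5 = 38.61 now; the supplier offers that and keeps 111.39.

38.61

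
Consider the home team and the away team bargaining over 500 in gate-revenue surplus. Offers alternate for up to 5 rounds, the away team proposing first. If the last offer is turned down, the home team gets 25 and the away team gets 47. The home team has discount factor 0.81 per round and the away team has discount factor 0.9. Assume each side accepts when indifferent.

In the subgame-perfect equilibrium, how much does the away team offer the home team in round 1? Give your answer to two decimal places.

Round 5 (the away team proposes): the home team gets 25 if talks fail, so the away team offers 25 and keeps 475.
Round 4 (the home team proposes): the away team can get 475 next round, worth 0.9 × 475 = 427.5 now. The home team offers 427.5 and keeps 500 − 427.5 = 72.5.
Round 3 (the away team proposes): the home team can get 72.5 next round, worth 0.81 × 72.5 = 58.725 now. The away team offers 58.725 and keeps 500 − 58.725 = 441.275.
Round 2 (the home team proposes): the away team can get 441.275 next round, worth 0.9 × 441.275 = 397.1475 now. The home team offers 397.1475 and keeps 500 − 397.1475 = 102.8525.
Round 1 (the away team proposes): the home team can get 102.8525 next round, worth 0.81 × 102.8525 = 83.310525 now. The away team offers 83.310525 and keeps 500 − 83.310525 = 416.689475.

83.31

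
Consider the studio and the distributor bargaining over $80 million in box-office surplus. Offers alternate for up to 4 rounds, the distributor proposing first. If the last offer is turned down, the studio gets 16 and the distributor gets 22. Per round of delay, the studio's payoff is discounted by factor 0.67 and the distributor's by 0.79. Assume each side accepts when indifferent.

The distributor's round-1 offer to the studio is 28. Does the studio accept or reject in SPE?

Reject

Round 4 (the studio proposes): the distributor gets 22 if talks fail, so the studio offers 22 and keeps 58.
Round 3 (the distributor proposes): the studio can get 58 next round, worth 0.67 × 58 = 38.86 now; the distributor offers that and keeps 41.14.
Round 2 (the studio proposes): the distributor can get 41.14 next round, worth 0.79 × 41.14 = 32.5006 now, so the studio offers 32.5006, keeping 47.4994.
So by rejecting in round 1, the studio gets 47.4994 next round, worth 0.67 × 47.4994 = 31.824598 now.
Offer 28 < 31.824598, so the studio rejects.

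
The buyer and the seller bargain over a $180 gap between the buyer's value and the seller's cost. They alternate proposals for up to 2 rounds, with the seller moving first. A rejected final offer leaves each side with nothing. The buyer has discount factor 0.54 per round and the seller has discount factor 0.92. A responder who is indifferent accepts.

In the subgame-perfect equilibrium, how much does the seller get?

82.8

Round 2 (the buyer proposes): the seller will accept anything ≥ 0, so the buyer offers 0 and keeps 180.
Round 1 (the seller proposes): the buyer can get 180 next round, worth 0.54 × 180 = 97.2 now. The seller offers 97.2 and keeps 180 − 97.2 = 82.8.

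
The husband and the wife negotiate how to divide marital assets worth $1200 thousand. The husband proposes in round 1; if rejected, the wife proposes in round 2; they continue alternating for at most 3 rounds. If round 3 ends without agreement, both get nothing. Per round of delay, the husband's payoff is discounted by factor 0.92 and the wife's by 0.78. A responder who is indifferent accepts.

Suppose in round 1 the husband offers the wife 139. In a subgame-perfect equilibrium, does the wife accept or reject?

Round 3 (the husband proposes): the wife will accept anything ≥ 0, so the husband offers 0 and keeps 1200.
Round 2 (the wife proposes): the husband can get 1200 next round, worth 0.92 × 1200 = 1104 now. The wife offers 1104 and keeps 1200 − 1104 = 96.
So by rejecting in round 1, the wife gets 96 next round, worth 0.78 × 96 = 74.88 now.
Offer 139 ≥ 74.88, so the wife accepts.

Accept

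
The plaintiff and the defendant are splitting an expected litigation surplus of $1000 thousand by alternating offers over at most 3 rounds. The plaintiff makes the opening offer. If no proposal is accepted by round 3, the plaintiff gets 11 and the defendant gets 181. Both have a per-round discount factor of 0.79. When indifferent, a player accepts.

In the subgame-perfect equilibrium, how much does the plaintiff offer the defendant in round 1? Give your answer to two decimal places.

278.86

By backward induction:
Round 3 (the plaintiff proposes): the defendant gets 181 if talks fail, so the plaintiff offers 181 and keeps 819.
Round 2 (the defendant proposes): the plaintiff can get 819 next round, worth 0.79 × 819 = 647.01 now. The defendant offers 647.01 and keeps 1000 − 647.01 = 352.99.
Round 1 (the plaintiff proposes): the defendant can get 352.99 next round, worth 0.79 × 352.99 = 278.8621 now, so the plaintiff offers 278.8621, keeping 721.1379.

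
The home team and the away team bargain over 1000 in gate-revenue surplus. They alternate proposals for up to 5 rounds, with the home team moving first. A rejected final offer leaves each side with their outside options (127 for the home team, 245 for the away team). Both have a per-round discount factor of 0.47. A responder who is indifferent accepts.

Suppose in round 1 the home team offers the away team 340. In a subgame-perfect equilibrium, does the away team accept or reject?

Round 5 (the home team proposes): the away team gets 245 if talks fail, so the home team offers 245 and keeps 755.
Round 4 (the away team proposes): the home team can get 755 next round, worth 0.47 × 755 = 354.85 now; the away team offers that and keeps 645.15.
Round 3 (the home team proposes): the away team can get 645.15 next round, worth 0.47 × 645.15 = 303.2205 now, so the home team offers 303.2205, keeping 696.7795.
Round 2 (the away team proposes): the home team can get 696.7795 next round, worth 0.47 × 696.7795 = 327.486365 now, so the away team offers 327.486365, keeping 672.513635.
So by rejecting in round 1, the away team gets 672.513635 next round, worth 0.47 × 672.513635 = 316.08140845 now.
Offer 340 ≥ 316.08140845, so the away team accepts.

Accept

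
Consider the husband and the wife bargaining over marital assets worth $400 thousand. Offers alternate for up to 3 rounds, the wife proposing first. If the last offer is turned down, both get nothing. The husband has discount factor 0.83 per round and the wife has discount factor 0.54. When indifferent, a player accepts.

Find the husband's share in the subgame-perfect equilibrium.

152.72

Round 3 (the wife proposes): rejection yields 0 for the husband; the wife offers 0 and keeps 400.
Round 2 (the husband proposes): the wife can get 400 next round, worth 0.54 × 400 = 216 now, so the husband offers 216, keeping 184.
Round 1 (the wife proposes): the husband can get 184 next round, worth 0.83 × 184 = 152.72 now, so the wife offers 152.72, keeping 247.28.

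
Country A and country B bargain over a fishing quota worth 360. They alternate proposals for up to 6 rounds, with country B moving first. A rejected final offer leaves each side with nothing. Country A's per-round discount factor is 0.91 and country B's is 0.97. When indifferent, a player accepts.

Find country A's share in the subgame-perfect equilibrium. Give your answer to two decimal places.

Round 6 (country A proposes): rejection yields 0 for country B; country A offers 0 and keeps 360.
Round 5 (country B proposes): country A can get 360 next round, worth 0.91 × 360 = 327.6 now; country B offers that and keeps 32.4.
Round 4 (country A proposes): country B can get 32.4 next round, worth 0.97 × 32.4 = 31.428 now; country A offers that and keeps 328.572.
Round 3 (country B proposes): country A can get 328.572 next round, worth 0.91 × 328.572 = 299.00052 now, so country B offers 299.00052, keeping 60.99948.
Round 2 (country A proposes): country B can get 60.99948 next round, worth 0.97 × 60.99948 = 59.1694956 now; country A offers that and keeps 300.8305044.
Round 1 (country B proposes): country A can get 300.8305044 next round, worth 0.91 × 300.8305044 = 273.755759004 now, so country B offers 273.755759004, keeping 86.244240996.

273.76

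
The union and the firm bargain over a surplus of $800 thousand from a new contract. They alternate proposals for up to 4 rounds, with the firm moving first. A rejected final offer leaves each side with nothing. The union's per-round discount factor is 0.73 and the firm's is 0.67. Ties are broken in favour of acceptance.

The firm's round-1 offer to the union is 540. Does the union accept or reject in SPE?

Accept

Round 4 (the union proposes): the firm will accept anything ≥ 0, so the union offers 0 and keeps 800.
Round 3 (the firm proposes): the union can get 800 next round, worth 0.73 × 800 = 584 now; the firm offers that and keeps 216.
Round 2 (the union proposes): the firm can get 216 next round, worth 0.67 × 216 = 144.72 now; the union offers that and keeps 655.28.
So by rejecting in round 1, the union gets 655.28 next round, worth 0.73 × 655.28 = 478.3544 now.
Offer 540 ≥ 478.3544, so the union accepts.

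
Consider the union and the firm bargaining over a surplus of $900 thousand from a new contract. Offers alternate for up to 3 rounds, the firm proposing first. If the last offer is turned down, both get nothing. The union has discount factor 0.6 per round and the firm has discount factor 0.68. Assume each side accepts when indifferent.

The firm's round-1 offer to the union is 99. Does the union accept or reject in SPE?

Reject

Work out the union's continuation value if the offer is rejected.
Round 3 (the firm proposes): the union will accept anything ≥ 0, so the firm offers 0 and keeps 900.
Round 2 (the union proposes): the firm can get 900 next round, worth 0.68 × 900 = 612 now. The union offers 612 and keeps 900 − 612 = 288.
So by rejecting in round 1, the union gets 288 next round, worth 0.6 × 288 = 172.8 now.
Offer 99 < 172.8, so the union rejects.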